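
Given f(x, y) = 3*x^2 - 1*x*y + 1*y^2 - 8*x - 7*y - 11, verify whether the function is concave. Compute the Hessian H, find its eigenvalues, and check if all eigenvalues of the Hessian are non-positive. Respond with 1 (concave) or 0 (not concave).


The Hessian of f(x,y) = 3*x^2 - 1*x*y + 1*y^2 - 8*x - 7*y - 11 is:
H = [[6, -1], [-1, 2]]
Trace = 6 + 2 = 8
Determinant = 6*2 - (-1)^2 = 11
Discriminant = (8)^2 - 4*11 = 20.0
Eigenvalues: lambda_1 = 1.7639, lambda_2 = 6.2361
The function is not concave.

0


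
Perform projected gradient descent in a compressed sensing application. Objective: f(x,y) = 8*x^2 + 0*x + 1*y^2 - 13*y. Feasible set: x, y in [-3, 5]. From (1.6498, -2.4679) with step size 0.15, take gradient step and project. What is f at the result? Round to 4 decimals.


Step 1: Compute gradient at (1.6498, -2.4679).
grad_x = 2*8*1.6498 + 0 = 26.3968
grad_y = 2*1*-2.4679 - 13 = -17.9358
Step 2: Gradient step.
x_raw = 1.6498 - 0.15*26.3968 = -2.3097
y_raw = -2.4679 - 0.15*-17.9358 = 0.2225
Step 3: Project onto [-3, 5].
x_proj = clip(-2.3097) = -2.3097
y_proj = clip(0.2225) = 0.2225
Step 4: Evaluate f.
f(-2.3097, 0.2225) = 39.8358


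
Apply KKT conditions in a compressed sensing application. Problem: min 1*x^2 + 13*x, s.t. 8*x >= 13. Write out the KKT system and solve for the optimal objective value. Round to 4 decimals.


Step 1: Try lambda = 0 (constraint inactive).
x_unc = -13/(2*1) = -6.5
Check: 8*-6.5 = -52.0 < 13 -- violated!
Step 2: Constraint must be active: 8*x = 13
x* = 13/8 = 1.625
lambda = (2*1*1.625 + 13)/8 = 2.0313
Step 3: Compute optimal value.
f(x*) = 1*1.625^2 + 13*1.625 = 23.7656


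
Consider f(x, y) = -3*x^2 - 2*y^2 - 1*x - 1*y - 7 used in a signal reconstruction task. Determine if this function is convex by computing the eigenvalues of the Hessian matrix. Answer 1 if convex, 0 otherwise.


The Hessian of f(x,y) = -3*x^2 - 2*y^2 - 1*x - 1*y - 7 is:
H = [[-6, 0], [0, -4]]
Trace = -6 - 4 = -10
Determinant = -6*-4 - (0)^2 = 24
Discriminant = (-10)^2 - 4*24 = 4.0
Eigenvalues: lambda_1 = -6.0, lambda_2 = -4.0
The function is not convex.

0


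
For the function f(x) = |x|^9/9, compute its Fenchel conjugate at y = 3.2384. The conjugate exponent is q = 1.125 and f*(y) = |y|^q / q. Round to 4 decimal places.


The conjugate exponent q satisfies 1/p + 1/q = 1.
p = 9, so q = 9/(9 - 1) = 1.125
|y|^q = 3.2384^1.125 = 3.7508
f*(3.2384) = 3.7508 / 1.125 = 3.334


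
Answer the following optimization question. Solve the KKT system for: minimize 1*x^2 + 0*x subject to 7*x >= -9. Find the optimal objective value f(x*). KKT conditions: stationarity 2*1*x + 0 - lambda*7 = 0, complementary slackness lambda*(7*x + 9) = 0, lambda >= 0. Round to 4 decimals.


Step 1: Try lambda = 0 (constraint inactive).
Stationarity: 2*1*x + 0 = 0
x* = 0/(2*1) = 0.0
Check constraint: 7*0.0 = 0.0 >= -9 -- satisfied.
Step 2: Compute optimal value.
f(x*) = 1*0.0^2 + 0*0.0 = 0.0


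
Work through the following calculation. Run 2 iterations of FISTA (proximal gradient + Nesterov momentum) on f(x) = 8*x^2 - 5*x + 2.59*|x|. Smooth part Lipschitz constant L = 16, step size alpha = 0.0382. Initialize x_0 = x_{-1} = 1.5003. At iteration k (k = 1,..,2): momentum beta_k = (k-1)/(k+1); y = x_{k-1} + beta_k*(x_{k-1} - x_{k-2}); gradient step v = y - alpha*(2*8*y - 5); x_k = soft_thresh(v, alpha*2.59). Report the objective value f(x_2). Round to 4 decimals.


FISTA on f(x) = 8*x^2 - 5*x + 2.59*|x|
L = 16, alpha = 0.0382
Iteration 1: beta = 0.0, y = 1.5003 + 0.0*(1.5003 - 1.5003) = 1.5003
  grad(y) = 19.0048, v = y - alpha*grad = 0.7743
  prox(v) = soft_thresh(0.7743, 0.0989) = 0.6754
Iteration 2: beta = 0.3333, y = 0.6754 + 0.3333*(0.6754 - 1.5003) = 0.4004
  grad(y) = 1.4065, v = y - alpha*grad = 0.3467
  prox(v) = soft_thresh(0.3467, 0.0989) = 0.2477
f(x_2) = 8*0.2477^2 - 5*0.2477 + 2.59*|0.2477| = -0.1061


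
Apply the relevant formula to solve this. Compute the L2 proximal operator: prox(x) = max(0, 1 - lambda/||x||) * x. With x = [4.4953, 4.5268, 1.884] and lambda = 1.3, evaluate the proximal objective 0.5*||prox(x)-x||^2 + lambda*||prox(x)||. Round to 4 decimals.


Step 1: Compute ||x||.
||x|| = 6.652
Step 2: Compute scaling factor.
scale = max(0, 1 - 1.3/6.652) = 0.8046
Step 3: prox(x) = [3.6168, 3.6421, 1.5158]
||prox(x)|| = 5.352
Step 4: Proximal objective.
0.5*||prox-x||^2 = 0.845
lambda*||prox|| = 6.9576
Total = 7.8026


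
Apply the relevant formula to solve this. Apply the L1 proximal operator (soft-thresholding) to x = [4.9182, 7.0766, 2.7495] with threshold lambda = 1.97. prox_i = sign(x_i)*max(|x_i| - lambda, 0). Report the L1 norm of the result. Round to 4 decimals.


Soft-thresholding with lambda = 1.97:
prox(4.9182) = sign(4.9182)*max(|4.9182| - 1.97, 0) = 2.9482
prox(7.0766) = sign(7.0766)*max(|7.0766| - 1.97, 0) = 5.1066
prox(2.7495) = sign(2.7495)*max(|2.7495| - 1.97, 0) = 0.7795
prox(x) = [2.9482, 5.1066, 0.7795]
||prox(x)||_1 = 2.9482 + 5.1066 + 0.7795 = 8.8343


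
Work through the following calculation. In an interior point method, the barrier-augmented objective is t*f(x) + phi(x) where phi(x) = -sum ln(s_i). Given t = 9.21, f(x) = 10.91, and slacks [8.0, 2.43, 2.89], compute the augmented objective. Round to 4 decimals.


Step 1: Compute log-barrier.
ln values: [2.0794, 0.8879, 1.0613]
phi = -(2.0794 + 0.8879 + 1.0613) = -4.0286
Step 2: Compute augmented objective.
t*f(x) = 9.21*10.91 = 100.4811
Total = 100.4811 - 4.0286 = 96.4525


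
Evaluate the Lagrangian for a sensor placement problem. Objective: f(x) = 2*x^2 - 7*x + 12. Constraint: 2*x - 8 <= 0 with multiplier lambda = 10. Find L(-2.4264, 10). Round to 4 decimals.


Step 1: Evaluate f(x).
f(-2.4264) = 2*(-2.4264)^2 - 7*(-2.4264) + 12 = 40.7596
Step 2: Evaluate g(x).
g(-2.4264) = 2*-2.4264 - 8 = -12.8528
Step 3: Compute Lagrangian.
L = 40.7596 + 10*-12.8528 = -87.7684


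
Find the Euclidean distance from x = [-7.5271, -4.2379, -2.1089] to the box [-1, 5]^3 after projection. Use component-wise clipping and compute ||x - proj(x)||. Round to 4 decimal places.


Project each component onto [-1, 5].
clip(-7.5271) = -1.0, clip(-4.2379) = -1.0, clip(-2.1089) = -1.0
Projection = [-1.0, -1.0, -1.0]
Squared diffs: [42.603, 10.484, 1.2297]
Distance = sqrt(54.3167) = 7.37


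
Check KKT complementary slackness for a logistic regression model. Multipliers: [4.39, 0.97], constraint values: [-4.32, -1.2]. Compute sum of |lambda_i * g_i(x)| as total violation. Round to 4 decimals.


KKT complementary slackness check:
lambda_1 * g_1 = 4.39 * -4.32 = -18.9648
lambda_2 * g_2 = 0.97 * -1.2 = -1.164
Total violation = 18.9648 + 1.164 = 20.1288


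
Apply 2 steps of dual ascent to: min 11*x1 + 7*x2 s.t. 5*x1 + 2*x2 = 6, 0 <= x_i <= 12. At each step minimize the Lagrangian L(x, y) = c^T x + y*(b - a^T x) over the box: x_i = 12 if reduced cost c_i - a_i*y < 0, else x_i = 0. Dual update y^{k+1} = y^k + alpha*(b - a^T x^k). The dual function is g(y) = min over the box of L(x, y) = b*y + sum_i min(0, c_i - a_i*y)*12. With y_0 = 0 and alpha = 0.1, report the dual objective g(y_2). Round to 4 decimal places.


Dual ascent for LP: min 11*x1 + 7*x2, 5*x1 + 2*x2 = 6, 0 <= x_i <= 12
Step 1: y^k = 0.0, reduced costs: (11.0, 7.0)
  x^k = (0.0, 0.0), subgradient = b - a^T x = 6.0
  y^{k+1} = 0.0 + 0.1*6.0 = 0.6
Step 2: y^k = 0.6, reduced costs: (8.0, 5.8)
  x^k = (0.0, 0.0), subgradient = b - a^T x = 6.0
  y^{k+1} = 0.6 + 0.1*6.0 = 1.2
Dual objective at y_2 = 1.2: reduced costs (5.0, 4.6), box minimizer x = (0.0, 0.0)
g(y_2) = b*y + (c1 - a1*y)*x1 + (c2 - a2*y)*x2 = 6*1.2 + 5.0*0.0 + 4.6*0.0 = 7.2 + 0.0 + 0.0 = 7.2


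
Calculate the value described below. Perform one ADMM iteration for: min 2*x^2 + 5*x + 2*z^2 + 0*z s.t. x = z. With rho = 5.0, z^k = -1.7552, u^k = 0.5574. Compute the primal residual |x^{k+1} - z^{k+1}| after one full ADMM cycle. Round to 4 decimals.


ADMM iteration with rho = 5.0, z^k = -1.7552, u^k = 0.5574
Step 1: x-update.
Minimize 2*x^2 + 5*x + (5.0/2)*(x + 1.7552 + 0.5574)^2
FOC: (2*2 + 5.0)*x = -5 + 5.0*(-1.7552 - 0.5574)
x^{k+1} = -1.8403
Step 2: z-update.
Minimize 2*z^2 + 0*z + (5.0/2)*(-1.8403 - z + 0.5574)^2
FOC: (2*2 + 5.0)*z = 0 + 5.0*(-1.8403 + 0.5574)
z^{k+1} = -0.7127
Step 3: u-update.
u^{k+1} = 0.5574 - 1.8403 + 0.7127 = -0.5702
Step 4: Primal residual = |-1.8403 + 0.7127| = 1.1276


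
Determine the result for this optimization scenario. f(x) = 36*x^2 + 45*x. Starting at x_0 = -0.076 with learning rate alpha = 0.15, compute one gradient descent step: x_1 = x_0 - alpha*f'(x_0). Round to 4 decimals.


We compute the gradient at x_0 and apply the update.
f'(x) = 72*x + 45
f'(-0.076) = 72*-0.076 + 45 = 39.528
x_1 = -0.076 - 0.15*39.528 = -6.0052


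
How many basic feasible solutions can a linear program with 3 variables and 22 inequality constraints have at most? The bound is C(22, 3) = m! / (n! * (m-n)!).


Each vertex corresponds to some choice of n active constraints out of m, so the number of vertices is at most C(m, n) = m! / (n!(m-n)!).
m = 22, n = 3
Numerator: 22 * 21 * 20
Denominator: 3! = 6
C(22, 3) = 1540


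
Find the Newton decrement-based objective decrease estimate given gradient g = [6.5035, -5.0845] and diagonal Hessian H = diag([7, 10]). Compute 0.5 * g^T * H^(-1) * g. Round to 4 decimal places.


Step 1: H is diagonal, so H^(-1) * g = [0.9291, -0.5085].
Step 2: g^T H^(-1) g = sum_i g_i^2 / H_ii
  = (6.5035)^2/7 + (-5.0845)^2/10
  = 6.0422 + 2.5852 = 8.6274
Step 3: Objective decrease = 0.5 * g^T H^(-1) g = 4.3137


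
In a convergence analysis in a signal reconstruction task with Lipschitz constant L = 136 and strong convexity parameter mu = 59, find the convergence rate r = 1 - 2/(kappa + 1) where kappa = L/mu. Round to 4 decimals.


Step 1: Compute the condition number.
kappa = L/mu = 136/59 = 2.3051
Step 2: Compute the convergence rate.
r = 1 - 2/(kappa + 1) = 1 - 2*mu/(L + mu) = (L - mu)/(L + mu) = 77/195 = 0.3949


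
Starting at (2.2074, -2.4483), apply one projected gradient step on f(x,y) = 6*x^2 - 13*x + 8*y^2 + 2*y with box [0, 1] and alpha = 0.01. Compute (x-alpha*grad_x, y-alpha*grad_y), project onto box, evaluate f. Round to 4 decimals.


Step 1: Compute gradient at (2.2074, -2.4483).
grad_x = 2*6*2.2074 - 13 = 13.4888
grad_y = 2*8*-2.4483 + 2 = -37.1728
Step 2: Gradient step.
x_raw = 2.2074 - 0.01*13.4888 = 2.0725
y_raw = -2.4483 - 0.01*-37.1728 = -2.0766
Step 3: Project onto [0, 1].
x_proj = clip(2.0725) = 1.0
y_proj = clip(-2.0766) = 0.0
Step 4: Evaluate f.
f(1.0, 0.0) = -7.0


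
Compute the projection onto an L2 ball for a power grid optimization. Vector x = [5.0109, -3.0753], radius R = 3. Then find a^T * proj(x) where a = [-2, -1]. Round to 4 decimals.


Step 1: Compute ||x|| (intermediates to 6 decimals).
||x|| = sqrt(5.0109^2 + (-3.0753)^2) = 5.879336
Step 2: Project.
Since ||x|| > R, scale = R/||x|| = 3/5.879336 = 0.510262, proj(x) = scale * x
proj(x) = [2.556872, -1.569209]
Step 3: Dot product.
a^T * proj(x) = -2*2.556872 - 1*(-1.569209) = -3.5445


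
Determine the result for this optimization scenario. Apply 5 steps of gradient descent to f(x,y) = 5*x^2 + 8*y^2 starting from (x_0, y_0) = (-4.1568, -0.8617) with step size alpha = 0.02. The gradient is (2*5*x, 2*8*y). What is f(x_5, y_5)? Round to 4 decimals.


Gradient descent on f(x,y) = 5*x^2 + 8*y^2.
Starting point: (-4.1568, -0.8617), alpha = 0.02
Step 1: grad_x = 2*5*-4.1568 = -41.568, grad_y = 2*8*-0.8617 = -13.7872
  x_1 = -4.1568 - 0.02*-41.568 = -3.3254
  y_1 = -0.8617 - 0.02*-13.7872 = -0.586
Step 2: grad_x = 2*5*-3.3254 = -33.2544, grad_y = 2*8*-0.586 = -9.3753
  x_2 = -3.3254 - 0.02*-33.2544 = -2.6604
  y_2 = -0.586 - 0.02*-9.3753 = -0.3985
Step 3: grad_x = 2*5*-2.6604 = -26.6035, grad_y = 2*8*-0.3985 = -6.3752
  x_3 = -2.6604 - 0.02*-26.6035 = -2.1283
  y_3 = -0.3985 - 0.02*-6.3752 = -0.2709
Step 4: grad_x = 2*5*-2.1283 = -21.2828, grad_y = 2*8*-0.2709 = -4.3351
  x_4 = -2.1283 - 0.02*-21.2828 = -1.7026
  y_4 = -0.2709 - 0.02*-4.3351 = -0.1842
Step 5: grad_x = 2*5*-1.7026 = -17.0263, grad_y = 2*8*-0.1842 = -2.9479
  x_5 = -1.7026 - 0.02*-17.0263 = -1.3621
  y_5 = -0.1842 - 0.02*-2.9479 = -0.1253
f(-1.3621, -0.1253) = 5*(-1.3621)^2 + 8*(-0.1253)^2 = 9.4022


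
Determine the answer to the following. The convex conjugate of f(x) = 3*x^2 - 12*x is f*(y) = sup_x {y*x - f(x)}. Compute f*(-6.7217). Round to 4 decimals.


f*(y) = sup_x {y*x - a*x^2 - b*x} = sup_x {(y-b)*x - a*x^2}
FOC: (y - b) - 2a*x = 0 => x* = (y - b)/(2a)
x* = (-6.7217 + 12)/(2*3) = 0.8797
f*(-6.7217) = (y-b)^2/(4a) = (-6.7217 + 12)^2/(4*3)
= 27.8605/12 = 2.3217


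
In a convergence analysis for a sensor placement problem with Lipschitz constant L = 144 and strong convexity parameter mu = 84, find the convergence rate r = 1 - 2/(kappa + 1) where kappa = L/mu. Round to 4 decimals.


Step 1: Compute the condition number.
kappa = L/mu = 144/84 = 1.7143
Step 2: Compute the convergence rate.
r = 1 - 2/(kappa + 1) = 1 - 2*mu/(L + mu) = (L - mu)/(L + mu) = 60/228 = 0.2632


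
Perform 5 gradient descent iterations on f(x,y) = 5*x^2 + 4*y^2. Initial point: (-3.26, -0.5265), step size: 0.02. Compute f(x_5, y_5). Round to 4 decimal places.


Gradient descent on f(x,y) = 5*x^2 + 4*y^2.
Starting point: (-3.26, -0.5265), alpha = 0.02
Step 1: grad_x = 2*5*-3.26 = -32.6, grad_y = 2*4*-0.5265 = -4.212
  x_1 = -3.26 - 0.02*-32.6 = -2.608
  y_1 = -0.5265 - 0.02*-4.212 = -0.4423
Step 2: grad_x = 2*5*-2.608 = -26.08, grad_y = 2*4*-0.4423 = -3.5381
  x_2 = -2.608 - 0.02*-26.08 = -2.0864
  y_2 = -0.4423 - 0.02*-3.5381 = -0.3715
Step 3: grad_x = 2*5*-2.0864 = -20.864, grad_y = 2*4*-0.3715 = -2.972
  x_3 = -2.0864 - 0.02*-20.864 = -1.6691
  y_3 = -0.3715 - 0.02*-2.972 = -0.3121
Step 4: grad_x = 2*5*-1.6691 = -16.6912, grad_y = 2*4*-0.3121 = -2.4965
  x_4 = -1.6691 - 0.02*-16.6912 = -1.3353
  y_4 = -0.3121 - 0.02*-2.4965 = -0.2621
Step 5: grad_x = 2*5*-1.3353 = -13.353, grad_y = 2*4*-0.2621 = -2.097
  x_5 = -1.3353 - 0.02*-13.353 = -1.0682
  y_5 = -0.2621 - 0.02*-2.097 = -0.2202
f(-1.0682, -0.2202) = 5*(-1.0682)^2 + 4*(-0.2202)^2 = 5.8996


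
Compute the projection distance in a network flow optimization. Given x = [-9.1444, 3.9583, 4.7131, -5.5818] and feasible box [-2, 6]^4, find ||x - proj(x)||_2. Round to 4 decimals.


Project each component onto [-2, 6].
clip(-9.1444) = -2.0, clip(3.9583) = 3.9583, clip(4.7131) = 4.7131, clip(-5.5818) = -2.0
Projection = [-2.0, 3.9583, 4.7131, -2.0]
Squared diffs: [51.0425, 0.0, 0.0, 12.8293]
Distance = sqrt(63.8718) = 7.992


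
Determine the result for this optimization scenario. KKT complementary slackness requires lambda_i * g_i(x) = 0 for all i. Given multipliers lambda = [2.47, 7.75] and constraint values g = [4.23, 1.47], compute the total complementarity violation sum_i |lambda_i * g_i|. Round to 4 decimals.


KKT complementary slackness check:
lambda_1 * g_1 = 2.47 * 4.23 = 10.4481
lambda_2 * g_2 = 7.75 * 1.47 = 11.3925
Total violation = 10.4481 + 11.3925 = 21.8406


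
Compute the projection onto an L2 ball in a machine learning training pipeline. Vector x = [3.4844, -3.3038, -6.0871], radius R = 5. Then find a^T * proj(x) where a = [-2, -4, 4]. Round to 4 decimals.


Step 1: Compute ||x|| (intermediates to 6 decimals).
||x|| = sqrt(3.4844^2 + (-3.3038)^2 + (-6.0871)^2) = 7.752995
Step 2: Project.
Since ||x|| > R, scale = R/||x|| = 5/7.752995 = 0.644912, proj(x) = scale * x
proj(x) = [2.247131, -2.13066, -3.925644]
Step 3: Dot product.
a^T * proj(x) = -2*2.247131 - 4*(-2.13066) + 4*(-3.925644) = -11.6742


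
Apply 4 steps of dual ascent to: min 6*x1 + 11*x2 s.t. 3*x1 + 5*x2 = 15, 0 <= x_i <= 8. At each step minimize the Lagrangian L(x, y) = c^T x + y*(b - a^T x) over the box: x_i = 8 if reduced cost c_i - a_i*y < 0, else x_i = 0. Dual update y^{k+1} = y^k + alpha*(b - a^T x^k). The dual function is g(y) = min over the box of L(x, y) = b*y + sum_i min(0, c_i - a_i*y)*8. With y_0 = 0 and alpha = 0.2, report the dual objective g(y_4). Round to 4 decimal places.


Dual ascent for LP: min 6*x1 + 11*x2, 3*x1 + 5*x2 = 15, 0 <= x_i <= 8
Step 1: y^k = 0.0, reduced costs: (6.0, 11.0)
  x^k = (0.0, 0.0), subgradient = b - a^T x = 15.0
  y^{k+1} = 0.0 + 0.2*15.0 = 3.0
Step 2: y^k = 3.0, reduced costs: (-3.0, -4.0)
  x^k = (8.0, 8.0), subgradient = b - a^T x = -49.0
  y^{k+1} = 3.0 + 0.2*-49.0 = -6.8
Step 3: y^k = -6.8, reduced costs: (26.4, 45.0)
  x^k = (0.0, 0.0), subgradient = b - a^T x = 15.0
  y^{k+1} = -6.8 + 0.2*15.0 = -3.8
Step 4: y^k = -3.8, reduced costs: (17.4, 30.0)
  x^k = (0.0, 0.0), subgradient = b - a^T x = 15.0
  y^{k+1} = -3.8 + 0.2*15.0 = -0.8
Dual objective at y_4 = -0.8: reduced costs (8.4, 15.0), box minimizer x = (0.0, 0.0)
g(y_4) = b*y + (c1 - a1*y)*x1 + (c2 - a2*y)*x2 = 15*(-0.8) + 8.4*0.0 + 15.0*0.0 = -12.0 + 0.0 + 0.0 = -12.0


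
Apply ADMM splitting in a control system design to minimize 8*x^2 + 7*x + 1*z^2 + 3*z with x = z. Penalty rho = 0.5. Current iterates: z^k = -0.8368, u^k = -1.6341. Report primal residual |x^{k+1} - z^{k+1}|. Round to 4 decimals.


ADMM iteration with rho = 0.5, z^k = -0.8368, u^k = -1.6341
Step 1: x-update.
Minimize 8*x^2 + 7*x + (0.5/2)*(x + 0.8368 - 1.6341)^2
FOC: (2*8 + 0.5)*x = -7 + 0.5*(-0.8368 + 1.6341)
x^{k+1} = -0.4001
Step 2: z-update.
Minimize 1*z^2 + 3*z + (0.5/2)*(-0.4001 - z - 1.6341)^2
FOC: (2*1 + 0.5)*z = -3 + 0.5*(-0.4001 - 1.6341)
z^{k+1} = -1.6068
Step 3: u-update.
u^{k+1} = -1.6341 - 0.4001 + 1.6068 = -0.4273
Step 4: Primal residual = |-0.4001 + 1.6068| = 1.2068


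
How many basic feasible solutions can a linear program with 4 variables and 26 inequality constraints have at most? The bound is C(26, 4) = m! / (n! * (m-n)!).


Each vertex corresponds to some choice of n active constraints out of m, so the number of vertices is at most C(m, n) = m! / (n!(m-n)!).
m = 26, n = 4
Numerator: 26 * 25 * 24 * 23
Denominator: 4! = 24
C(26, 4) = 14950


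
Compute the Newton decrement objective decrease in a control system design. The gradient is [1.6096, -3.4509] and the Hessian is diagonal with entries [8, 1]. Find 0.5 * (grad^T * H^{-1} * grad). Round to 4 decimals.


Step 1: H is diagonal, so H^(-1) * g = [0.2012, -3.4509].
Step 2: g^T H^(-1) g = sum_i g_i^2 / H_ii
  = (1.6096)^2/8 + (-3.4509)^2/1
  = 0.3239 + 11.9087 = 12.2326
Step 3: Objective decrease = 0.5 * g^T H^(-1) g = 6.1163


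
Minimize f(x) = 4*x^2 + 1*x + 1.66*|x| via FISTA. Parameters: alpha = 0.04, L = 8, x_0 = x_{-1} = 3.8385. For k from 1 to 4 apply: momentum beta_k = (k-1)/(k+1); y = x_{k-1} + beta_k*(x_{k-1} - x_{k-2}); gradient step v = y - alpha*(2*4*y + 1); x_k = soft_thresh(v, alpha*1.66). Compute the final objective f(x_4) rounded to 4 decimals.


FISTA on f(x) = 4*x^2 + 1*x + 1.66*|x|
L = 8, alpha = 0.04
Iteration 1: beta = 0.0, y = 3.8385 + 0.0*(3.8385 - 3.8385) = 3.8385
  grad(y) = 31.708, v = y - alpha*grad = 2.5702
  prox(v) = soft_thresh(2.5702, 0.0664) = 2.5038
Iteration 2: beta = 0.3333, y = 2.5038 + 0.3333*(2.5038 - 3.8385) = 2.0589
  grad(y) = 17.471, v = y - alpha*grad = 1.36
  prox(v) = soft_thresh(1.36, 0.0664) = 1.2936
Iteration 3: beta = 0.5, y = 1.2936 + 0.5*(1.2936 - 2.5038) = 0.6886
  grad(y) = 6.5085, v = y - alpha*grad = 0.4282
  prox(v) = soft_thresh(0.4282, 0.0664) = 0.3618
Iteration 4: beta = 0.6, y = 0.3618 + 0.6*(0.3618 - 1.2936) = -0.1973
  grad(y) = -0.5781, v = y - alpha*grad = -0.1741
  prox(v) = soft_thresh(-0.1741, 0.0664) = -0.1077
f(x_4) = 4*(-0.1077)^2 + 1*(-0.1077) + 1.66*|-0.1077| = 0.1175


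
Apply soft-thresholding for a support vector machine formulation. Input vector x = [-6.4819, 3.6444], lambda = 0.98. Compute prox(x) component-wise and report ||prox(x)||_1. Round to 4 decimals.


Soft-thresholding with lambda = 0.98:
prox(-6.4819) = sign(-6.4819)*max(|-6.4819| - 0.98, 0) = -5.5019
prox(3.6444) = sign(3.6444)*max(|3.6444| - 0.98, 0) = 2.6644
prox(x) = [-5.5019, 2.6644]
||prox(x)||_1 = 5.5019 + 2.6644 = 8.1663


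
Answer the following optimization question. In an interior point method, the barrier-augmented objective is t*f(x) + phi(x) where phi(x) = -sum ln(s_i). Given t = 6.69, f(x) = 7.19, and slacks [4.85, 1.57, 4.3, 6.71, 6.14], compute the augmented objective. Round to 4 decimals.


Step 1: Compute log-barrier.
ln values: [1.579, 0.4511, 1.4586, 1.9036, 1.8148]
phi = -(1.579 + 0.4511 + 1.4586 + 1.9036 + 1.8148) = -7.2071
Step 2: Compute augmented objective.
t*f(x) = 6.69*7.19 = 48.1011
Total = 48.1011 - 7.2071 = 40.894


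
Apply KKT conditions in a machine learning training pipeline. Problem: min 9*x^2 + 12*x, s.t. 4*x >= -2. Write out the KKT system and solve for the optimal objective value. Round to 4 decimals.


Step 1: Try lambda = 0 (constraint inactive).
x_unc = -12/(2*9) = -0.6667
Check: 4*-0.6667 = -2.6668 < -2 -- violated!
Step 2: Constraint must be active: 4*x = -2
x* = -2/4 = -0.5
lambda = (2*9*(-0.5) + 12)/4 = 0.75
Step 3: Compute optimal value.
f(x*) = 9*(-0.5)^2 + 12*(-0.5) = -3.75


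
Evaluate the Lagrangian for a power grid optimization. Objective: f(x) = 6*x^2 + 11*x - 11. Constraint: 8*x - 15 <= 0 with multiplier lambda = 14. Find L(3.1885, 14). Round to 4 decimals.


Step 1: Evaluate f(x).
f(3.1885) = 6*3.1885^2 + 11*3.1885 - 11 = 85.0727
Step 2: Evaluate g(x).
g(3.1885) = 8*3.1885 - 15 = 10.508
Step 3: Compute Lagrangian.
L = 85.0727 + 14*10.508 = 232.1847


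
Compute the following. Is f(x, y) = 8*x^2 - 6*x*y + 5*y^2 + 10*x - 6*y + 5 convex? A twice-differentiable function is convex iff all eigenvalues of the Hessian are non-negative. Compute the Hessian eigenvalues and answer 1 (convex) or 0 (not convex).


The Hessian of f(x,y) = 8*x^2 - 6*x*y + 5*y^2 + 10*x - 6*y + 5 is:
H = [[16, -6], [-6, 10]]
Trace = 16 + 10 = 26
Determinant = 16*10 - (-6)^2 = 124
Discriminant = (26)^2 - 4*124 = 180.0
Eigenvalues: lambda_1 = 6.2918, lambda_2 = 19.7082
The function is convex.

1


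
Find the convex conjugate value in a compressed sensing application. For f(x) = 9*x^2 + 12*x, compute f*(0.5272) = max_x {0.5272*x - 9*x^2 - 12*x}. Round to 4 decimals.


f*(y) = sup_x {y*x - a*x^2 - b*x} = sup_x {(y-b)*x - a*x^2}
FOC: (y - b) - 2a*x = 0 => x* = (y - b)/(2a)
x* = (0.5272 - 12)/(2*9) = -0.6374
f*(0.5272) = (y-b)^2/(4a) = (0.5272 - 12)^2/(4*9)
= 131.6251/36 = 3.6563


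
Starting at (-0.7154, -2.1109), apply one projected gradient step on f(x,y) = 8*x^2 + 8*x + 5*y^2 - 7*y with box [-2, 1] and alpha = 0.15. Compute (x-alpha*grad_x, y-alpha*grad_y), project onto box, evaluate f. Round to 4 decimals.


Step 1: Compute gradient at (-0.7154, -2.1109).
grad_x = 2*8*-0.7154 + 8 = -3.4464
grad_y = 2*5*-2.1109 - 7 = -28.109
Step 2: Gradient step.
x_raw = -0.7154 - 0.15*-3.4464 = -0.1984
y_raw = -2.1109 - 0.15*-28.109 = 2.1055
Step 3: Project onto [-2, 1].
x_proj = clip(-0.1984) = -0.1984
y_proj = clip(2.1055) = 1.0
Step 4: Evaluate f.
f(-0.1984, 1.0) = -3.2725


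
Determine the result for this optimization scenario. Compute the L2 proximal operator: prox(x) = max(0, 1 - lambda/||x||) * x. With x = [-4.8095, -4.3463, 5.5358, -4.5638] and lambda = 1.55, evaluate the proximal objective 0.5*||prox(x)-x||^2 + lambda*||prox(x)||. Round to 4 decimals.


Step 1: Compute ||x||.
||x|| = 9.6693
Step 2: Compute scaling factor.
scale = max(0, 1 - 1.55/9.6693) = 0.8397
Step 3: prox(x) = [-4.0385, -3.6496, 4.6484, -3.8322]
||prox(x)|| = 8.1193
Step 4: Proximal objective.
0.5*||prox-x||^2 = 1.2013
lambda*||prox|| = 12.5849
Total = 13.7861


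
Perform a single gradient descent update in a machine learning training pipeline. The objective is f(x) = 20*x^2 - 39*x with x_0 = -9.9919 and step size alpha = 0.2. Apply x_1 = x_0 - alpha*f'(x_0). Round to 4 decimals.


We compute the gradient at x_0 and apply the update.
f'(x) = 40*x - 39
f'(-9.9919) = 40*-9.9919 - 39 = -438.676
x_1 = -9.9919 - 0.2*-438.676 = 77.7433


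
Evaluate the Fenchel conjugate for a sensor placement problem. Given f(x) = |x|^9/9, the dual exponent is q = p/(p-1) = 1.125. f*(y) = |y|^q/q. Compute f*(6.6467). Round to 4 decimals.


The conjugate exponent q satisfies 1/p + 1/q = 1.
p = 9, so q = 9/(9 - 1) = 1.125
|y|^q = 6.6467^1.125 = 8.4223
f*(6.6467) = 8.4223 / 1.125 = 7.4865


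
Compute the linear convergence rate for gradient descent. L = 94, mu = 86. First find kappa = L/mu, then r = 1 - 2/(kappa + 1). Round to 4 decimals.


Step 1: Compute the condition number.
kappa = L/mu = 94/86 = 1.093
Step 2: Compute the convergence rate.
r = 1 - 2/(kappa + 1) = 1 - 2*mu/(L + mu) = (L - mu)/(L + mu) = 8/180 = 0.0444


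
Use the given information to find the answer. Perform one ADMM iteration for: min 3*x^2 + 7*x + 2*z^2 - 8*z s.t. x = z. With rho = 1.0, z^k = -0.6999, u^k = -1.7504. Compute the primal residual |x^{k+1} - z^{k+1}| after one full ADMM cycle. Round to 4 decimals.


ADMM iteration with rho = 1.0, z^k = -0.6999, u^k = -1.7504
Step 1: x-update.
Minimize 3*x^2 + 7*x + (1.0/2)*(x + 0.6999 - 1.7504)^2
FOC: (2*3 + 1.0)*x = -7 + 1.0*(-0.6999 + 1.7504)
x^{k+1} = -0.8499
Step 2: z-update.
Minimize 2*z^2 - 8*z + (1.0/2)*(-0.8499 - z - 1.7504)^2
FOC: (2*2 + 1.0)*z = 8 + 1.0*(-0.8499 - 1.7504)
z^{k+1} = 1.0799
Step 3: u-update.
u^{k+1} = -1.7504 - 0.8499 - 1.0799 = -3.6803
Step 4: Primal residual = |-0.8499 - 1.0799| = 1.9299


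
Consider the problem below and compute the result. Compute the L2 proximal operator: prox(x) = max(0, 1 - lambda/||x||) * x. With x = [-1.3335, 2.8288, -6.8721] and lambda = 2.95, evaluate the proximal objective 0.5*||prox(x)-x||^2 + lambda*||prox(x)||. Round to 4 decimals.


Step 1: Compute ||x||.
||x|| = 7.5502
Step 2: Compute scaling factor.
scale = max(0, 1 - 2.95/7.5502) = 0.6093
Step 3: prox(x) = [-0.8125, 1.7235, -4.1871]
||prox(x)|| = 4.6002
Step 4: Proximal objective.
0.5*||prox-x||^2 = 4.3513
lambda*||prox|| = 13.5706
Total = 17.922


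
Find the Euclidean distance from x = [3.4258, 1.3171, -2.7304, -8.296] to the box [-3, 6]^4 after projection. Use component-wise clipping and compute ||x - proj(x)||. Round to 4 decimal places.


Project each component onto [-3, 6].
clip(3.4258) = 3.4258, clip(1.3171) = 1.3171, clip(-2.7304) = -2.7304, clip(-8.296) = -3.0
Projection = [3.4258, 1.3171, -2.7304, -3.0]
Squared diffs: [0.0, 0.0, 0.0, 28.0476]
Distance = sqrt(28.0476) = 5.296


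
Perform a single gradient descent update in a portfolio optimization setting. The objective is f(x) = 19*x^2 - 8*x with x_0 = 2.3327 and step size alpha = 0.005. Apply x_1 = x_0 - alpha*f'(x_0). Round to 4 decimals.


We compute the gradient at x_0 and apply the update.
f'(x) = 38*x - 8
f'(2.3327) = 38*2.3327 - 8 = 80.6426
x_1 = 2.3327 - 0.005*80.6426 = 1.9295


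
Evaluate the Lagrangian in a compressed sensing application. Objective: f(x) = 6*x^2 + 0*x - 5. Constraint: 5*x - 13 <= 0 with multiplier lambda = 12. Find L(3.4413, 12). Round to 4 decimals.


Step 1: Evaluate f(x).
f(3.4413) = 6*3.4413^2 + 0*3.4413 - 5 = 66.0553
Step 2: Evaluate g(x).
g(3.4413) = 5*3.4413 - 13 = 4.2065
Step 3: Compute Lagrangian.
L = 66.0553 + 12*4.2065 = 116.5333


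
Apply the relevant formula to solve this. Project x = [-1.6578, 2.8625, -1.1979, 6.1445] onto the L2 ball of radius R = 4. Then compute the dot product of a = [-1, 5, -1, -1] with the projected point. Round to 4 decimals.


Step 1: Compute ||x|| (intermediates to 6 decimals).
||x|| = sqrt((-1.6578)^2 + 2.8625^2 + (-1.1979)^2 + 6.1445^2) = 7.080399
Step 2: Project.
Since ||x|| > R, scale = R/||x|| = 4/7.080399 = 0.56494, proj(x) = scale * x
proj(x) = [-0.936558, 1.617141, -0.676742, 3.471274]
Step 3: Dot product.
a^T * proj(x) = -1*(-0.936558) + 5*1.617141 - 1*(-0.676742) - 1*3.471274 = 6.2277


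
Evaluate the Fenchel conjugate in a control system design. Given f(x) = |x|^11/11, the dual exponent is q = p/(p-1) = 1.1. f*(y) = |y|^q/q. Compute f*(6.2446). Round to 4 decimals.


The conjugate exponent q satisfies 1/p + 1/q = 1.
p = 11, so q = 11/(11 - 1) = 1.1
|y|^q = 6.2446^1.1 = 7.4999
f*(6.2446) = 7.4999 / 1.1 = 6.8181


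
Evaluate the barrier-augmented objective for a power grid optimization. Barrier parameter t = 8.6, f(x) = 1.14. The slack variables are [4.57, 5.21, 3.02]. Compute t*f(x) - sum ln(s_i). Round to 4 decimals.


Step 1: Compute log-barrier.
ln values: [1.5195, 1.6506, 1.1053]
phi = -(1.5195 + 1.6506 + 1.1053) = -4.2753
Step 2: Compute augmented objective.
t*f(x) = 8.6*1.14 = 9.804
Total = 9.804 - 4.2753 = 5.5287


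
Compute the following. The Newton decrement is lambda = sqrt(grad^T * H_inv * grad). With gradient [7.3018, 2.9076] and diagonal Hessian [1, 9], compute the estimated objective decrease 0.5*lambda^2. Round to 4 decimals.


Step 1: H is diagonal, so H^(-1) * g = [7.3018, 0.3231].
Step 2: g^T H^(-1) g = sum_i g_i^2 / H_ii
  = (7.3018)^2/1 + (2.9076)^2/9
  = 53.3163 + 0.9393 = 54.2556
Step 3: Objective decrease = 0.5 * g^T H^(-1) g = 27.1278


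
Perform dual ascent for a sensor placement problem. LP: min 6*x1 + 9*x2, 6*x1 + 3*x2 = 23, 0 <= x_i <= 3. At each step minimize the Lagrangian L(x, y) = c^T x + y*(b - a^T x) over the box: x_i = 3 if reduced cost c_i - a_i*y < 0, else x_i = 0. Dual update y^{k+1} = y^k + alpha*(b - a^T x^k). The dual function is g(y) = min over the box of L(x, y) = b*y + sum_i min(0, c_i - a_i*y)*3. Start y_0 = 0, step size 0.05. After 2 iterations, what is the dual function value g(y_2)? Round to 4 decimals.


Dual ascent for LP: min 6*x1 + 9*x2, 6*x1 + 3*x2 = 23, 0 <= x_i <= 3
Step 1: y^k = 0.0, reduced costs: (6.0, 9.0)
  x^k = (0.0, 0.0), subgradient = b - a^T x = 23.0
  y^{k+1} = 0.0 + 0.05*23.0 = 1.15
Step 2: y^k = 1.15, reduced costs: (-0.9, 5.55)
  x^k = (3.0, 0.0), subgradient = b - a^T x = 5.0
  y^{k+1} = 1.15 + 0.05*5.0 = 1.4
Dual objective at y_2 = 1.4: reduced costs (-2.4, 4.8), box minimizer x = (3.0, 0.0)
g(y_2) = b*y + (c1 - a1*y)*x1 + (c2 - a2*y)*x2 = 23*1.4 + (-2.4)*3.0 + 4.8*0.0 = 32.2 - 7.2 + 0.0 = 25.0


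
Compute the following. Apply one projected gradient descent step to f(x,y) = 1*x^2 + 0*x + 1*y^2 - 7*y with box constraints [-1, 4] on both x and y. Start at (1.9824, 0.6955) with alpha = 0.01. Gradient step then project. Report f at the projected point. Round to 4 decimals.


Step 1: Compute gradient at (1.9824, 0.6955).
grad_x = 2*1*1.9824 + 0 = 3.9648
grad_y = 2*1*0.6955 - 7 = -5.609
Step 2: Gradient step.
x_raw = 1.9824 - 0.01*3.9648 = 1.9428
y_raw = 0.6955 - 0.01*-5.609 = 0.7516
Step 3: Project onto [-1, 4].
x_proj = clip(1.9428) = 1.9428
y_proj = clip(0.7516) = 0.7516
Step 4: Evaluate f.
f(1.9428, 0.7516) = -0.922


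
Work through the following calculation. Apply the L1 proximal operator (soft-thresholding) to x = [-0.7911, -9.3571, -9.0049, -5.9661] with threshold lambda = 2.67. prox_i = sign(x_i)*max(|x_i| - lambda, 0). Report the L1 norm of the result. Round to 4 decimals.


Soft-thresholding with lambda = 2.67:
prox(-0.7911) = sign(-0.7911)*max(|-0.7911| - 2.67, 0) = 0.0
prox(-9.3571) = sign(-9.3571)*max(|-9.3571| - 2.67, 0) = -6.6871
prox(-9.0049) = sign(-9.0049)*max(|-9.0049| - 2.67, 0) = -6.3349
prox(-5.9661) = sign(-5.9661)*max(|-5.9661| - 2.67, 0) = -3.2961
prox(x) = [0.0, -6.6871, -6.3349, -3.2961]
||prox(x)||_1 = 0.0 + 6.6871 + 6.3349 + 3.2961 = 16.3181


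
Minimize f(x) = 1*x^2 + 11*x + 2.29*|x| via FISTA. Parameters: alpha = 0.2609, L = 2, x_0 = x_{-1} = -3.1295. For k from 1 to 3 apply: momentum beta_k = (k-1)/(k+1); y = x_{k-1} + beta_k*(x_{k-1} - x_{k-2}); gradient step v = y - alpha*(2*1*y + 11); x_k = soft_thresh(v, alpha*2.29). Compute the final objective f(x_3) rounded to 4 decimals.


FISTA on f(x) = 1*x^2 + 11*x + 2.29*|x|
L = 2, alpha = 0.2609
Iteration 1: beta = 0.0, y = -3.1295 + 0.0*(-3.1295 + 3.1295) = -3.1295
  grad(y) = 4.741, v = y - alpha*grad = -4.3664
  prox(v) = soft_thresh(-4.3664, 0.5975) = -3.769
Iteration 2: beta = 0.3333, y = -3.769 + 0.3333*(-3.769 + 3.1295) = -3.9821
  grad(y) = 3.0358, v = y - alpha*grad = -4.7742
  prox(v) = soft_thresh(-4.7742, 0.5975) = -4.1767
Iteration 3: beta = 0.5, y = -4.1767 + 0.5*(-4.1767 + 3.769) = -4.3806
  grad(y) = 2.2389, v = y - alpha*grad = -4.9647
  prox(v) = soft_thresh(-4.9647, 0.5975) = -4.3672
f(x_3) = 1*(-4.3672)^2 + 11*(-4.3672) + 2.29*|-4.3672| = -18.9659


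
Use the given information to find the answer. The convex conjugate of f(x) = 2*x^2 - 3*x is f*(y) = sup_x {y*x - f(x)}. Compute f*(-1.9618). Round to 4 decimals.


f*(y) = sup_x {y*x - a*x^2 - b*x} = sup_x {(y-b)*x - a*x^2}
FOC: (y - b) - 2a*x = 0 => x* = (y - b)/(2a)
x* = (-1.9618 + 3)/(2*2) = 0.2596
f*(-1.9618) = (y-b)^2/(4a) = (-1.9618 + 3)^2/(4*2)
= 1.0779/8 = 0.1347


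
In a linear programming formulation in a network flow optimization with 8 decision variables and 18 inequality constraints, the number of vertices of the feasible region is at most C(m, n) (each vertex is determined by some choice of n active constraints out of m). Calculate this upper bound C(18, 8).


Each vertex corresponds to some choice of n active constraints out of m, so the number of vertices is at most C(m, n) = m! / (n!(m-n)!).
m = 18, n = 8
Numerator: 18 * 17 * 16 * 15 * 14 * 13 * 12 * 11
Denominator: 8! = 40320
C(18, 8) = 43758


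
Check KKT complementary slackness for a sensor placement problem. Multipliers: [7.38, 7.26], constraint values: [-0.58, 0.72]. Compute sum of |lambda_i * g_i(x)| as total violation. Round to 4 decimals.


KKT complementary slackness check:
lambda_1 * g_1 = 7.38 * -0.58 = -4.2804
lambda_2 * g_2 = 7.26 * 0.72 = 5.2272
Total violation = 4.2804 + 5.2272 = 9.5076


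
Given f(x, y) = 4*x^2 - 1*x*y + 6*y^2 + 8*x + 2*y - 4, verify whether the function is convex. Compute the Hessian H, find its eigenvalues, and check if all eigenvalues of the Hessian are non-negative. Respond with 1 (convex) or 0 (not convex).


The Hessian of f(x,y) = 4*x^2 - 1*x*y + 6*y^2 + 8*x + 2*y - 4 is:
H = [[8, -1], [-1, 12]]
Trace = 8 + 12 = 20
Determinant = 8*12 - (-1)^2 = 95
Discriminant = (20)^2 - 4*95 = 20.0
Eigenvalues: lambda_1 = 7.7639, lambda_2 = 12.2361
The function is convex.

1


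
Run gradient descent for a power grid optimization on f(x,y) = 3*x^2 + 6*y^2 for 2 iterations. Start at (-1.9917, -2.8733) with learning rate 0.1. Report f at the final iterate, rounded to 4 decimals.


Gradient descent on f(x,y) = 3*x^2 + 6*y^2.
Starting point: (-1.9917, -2.8733), alpha = 0.1
Step 1: grad_x = 2*3*-1.9917 = -11.9502, grad_y = 2*6*-2.8733 = -34.4796
  x_1 = -1.9917 - 0.1*-11.9502 = -0.7967
  y_1 = -2.8733 - 0.1*-34.4796 = 0.5747
Step 2: grad_x = 2*3*-0.7967 = -4.7801, grad_y = 2*6*0.5747 = 6.8959
  x_2 = -0.7967 - 0.1*-4.7801 = -0.3187
  y_2 = 0.5747 - 0.1*6.8959 = -0.1149
f(-0.3187, -0.1149) = 3*(-0.3187)^2 + 6*(-0.1149)^2 = 0.3839


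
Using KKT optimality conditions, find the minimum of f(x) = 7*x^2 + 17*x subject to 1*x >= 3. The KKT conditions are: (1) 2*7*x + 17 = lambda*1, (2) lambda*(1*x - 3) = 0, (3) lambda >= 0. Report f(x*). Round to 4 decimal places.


Step 1: Try lambda = 0 (constraint inactive).
x_unc = -17/(2*7) = -1.2143
Check: 1*-1.2143 = -1.2143 < 3 -- violated!
Step 2: Constraint must be active: 1*x = 3
x* = 3/1 = 3.0
lambda = (2*7*3.0 + 17)/1 = 59.0
Step 3: Compute optimal value.
f(x*) = 7*3.0^2 + 17*3.0 = 114.0


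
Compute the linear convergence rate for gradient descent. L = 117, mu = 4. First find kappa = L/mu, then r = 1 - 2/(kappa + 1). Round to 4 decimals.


Step 1: Compute the condition number.
kappa = L/mu = 117/4 = 29.25
Step 2: Compute the convergence rate.
r = 1 - 2/(kappa + 1) = 1 - 2*mu/(L + mu) = (L - mu)/(L + mu) = 113/121 = 0.9339


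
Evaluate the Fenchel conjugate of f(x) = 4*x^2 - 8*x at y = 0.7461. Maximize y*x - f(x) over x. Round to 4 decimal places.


f*(y) = sup_x {y*x - a*x^2 - b*x} = sup_x {(y-b)*x - a*x^2}
FOC: (y - b) - 2a*x = 0 => x* = (y - b)/(2a)
x* = (0.7461 + 8)/(2*4) = 1.0933
f*(0.7461) = (y-b)^2/(4a) = (0.7461 + 8)^2/(4*4)
= 76.4943/16 = 4.7809


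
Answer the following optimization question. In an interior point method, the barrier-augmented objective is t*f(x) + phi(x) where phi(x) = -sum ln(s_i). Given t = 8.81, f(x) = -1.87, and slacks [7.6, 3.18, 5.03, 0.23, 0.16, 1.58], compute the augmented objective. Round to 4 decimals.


Step 1: Compute log-barrier.
ln values: [2.0281, 1.1569, 1.6154, -1.4697, -1.8326, 0.4574]
phi = -(2.0281 + 1.1569 + 1.6154 - 1.4697 - 1.8326 + 0.4574) = -1.9556
Step 2: Compute augmented objective.
t*f(x) = 8.81*-1.87 = -16.4747
Total = -16.4747 - 1.9556 = -18.4303


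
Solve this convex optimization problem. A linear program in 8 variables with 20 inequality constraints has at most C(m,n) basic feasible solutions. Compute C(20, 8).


Each vertex corresponds to some choice of n active constraints out of m, so the number of vertices is at most C(m, n) = m! / (n!(m-n)!).
m = 20, n = 8
Numerator: 20 * 19 * 18 * 17 * 16 * 15 * 14 * 13
Denominator: 8! = 40320
C(20, 8) = 125970


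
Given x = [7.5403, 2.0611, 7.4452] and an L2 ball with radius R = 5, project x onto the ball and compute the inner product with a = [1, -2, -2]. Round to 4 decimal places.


Step 1: Compute ||x|| (intermediates to 6 decimals).
||x|| = sqrt(7.5403^2 + 2.0611^2 + 7.4452^2) = 10.79515
Step 2: Project.
Since ||x|| > R, scale = R/||x|| = 5/10.79515 = 0.463171, proj(x) = scale * x
proj(x) = [3.492448, 0.954642, 3.448401]
Step 3: Dot product.
a^T * proj(x) = 1*3.492448 - 2*0.954642 - 2*3.448401 = -5.3136


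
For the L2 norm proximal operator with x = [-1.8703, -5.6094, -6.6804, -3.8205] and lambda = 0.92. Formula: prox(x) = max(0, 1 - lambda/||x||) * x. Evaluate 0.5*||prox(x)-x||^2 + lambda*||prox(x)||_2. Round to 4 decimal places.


Step 1: Compute ||x||.
||x|| = 9.705
Step 2: Compute scaling factor.
scale = max(0, 1 - 0.92/9.705) = 0.9052
Step 3: prox(x) = [-1.693, -5.0776, -6.0471, -3.4583]
||prox(x)|| = 8.785
Step 4: Proximal objective.
0.5*||prox-x||^2 = 0.4232
lambda*||prox|| = 8.0822
Total = 8.5054


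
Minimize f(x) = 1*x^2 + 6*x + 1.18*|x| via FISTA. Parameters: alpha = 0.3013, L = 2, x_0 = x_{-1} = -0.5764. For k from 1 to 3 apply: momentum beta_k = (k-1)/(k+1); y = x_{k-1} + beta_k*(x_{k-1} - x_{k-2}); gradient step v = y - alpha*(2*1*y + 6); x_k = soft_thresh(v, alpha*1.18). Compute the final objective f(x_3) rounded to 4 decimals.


FISTA on f(x) = 1*x^2 + 6*x + 1.18*|x|
L = 2, alpha = 0.3013
Iteration 1: beta = 0.0, y = -0.5764 + 0.0*(-0.5764 + 0.5764) = -0.5764
  grad(y) = 4.8472, v = y - alpha*grad = -2.0369
  prox(v) = soft_thresh(-2.0369, 0.3555) = -1.6813
Iteration 2: beta = 0.3333, y = -1.6813 + 0.3333*(-1.6813 + 0.5764) = -2.0496
  grad(y) = 1.9007, v = y - alpha*grad = -2.6223
  prox(v) = soft_thresh(-2.6223, 0.3555) = -2.2668
Iteration 3: beta = 0.5, y = -2.2668 + 0.5*(-2.2668 + 1.6813) = -2.5595
  grad(y) = 0.881, v = y - alpha*grad = -2.825
  prox(v) = soft_thresh(-2.825, 0.3555) = -2.4694
f(x_3) = 1*(-2.4694)^2 + 6*(-2.4694) + 1.18*|-2.4694| = -5.8046


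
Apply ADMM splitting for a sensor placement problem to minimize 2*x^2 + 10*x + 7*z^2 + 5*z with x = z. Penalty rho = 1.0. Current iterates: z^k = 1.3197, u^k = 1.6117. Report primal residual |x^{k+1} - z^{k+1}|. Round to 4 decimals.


ADMM iteration with rho = 1.0, z^k = 1.3197, u^k = 1.6117
Step 1: x-update.
Minimize 2*x^2 + 10*x + (1.0/2)*(x - 1.3197 + 1.6117)^2
FOC: (2*2 + 1.0)*x = -10 + 1.0*(1.3197 - 1.6117)
x^{k+1} = -2.0584
Step 2: z-update.
Minimize 7*z^2 + 5*z + (1.0/2)*(-2.0584 - z + 1.6117)^2
FOC: (2*7 + 1.0)*z = -5 + 1.0*(-2.0584 + 1.6117)
z^{k+1} = -0.3631
Step 3: u-update.
u^{k+1} = 1.6117 - 2.0584 + 0.3631 = -0.0836
Step 4: Primal residual = |-2.0584 + 0.3631| = 1.6953


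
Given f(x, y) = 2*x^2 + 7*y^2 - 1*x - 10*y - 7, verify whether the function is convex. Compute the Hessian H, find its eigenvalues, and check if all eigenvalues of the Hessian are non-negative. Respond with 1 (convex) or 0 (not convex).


The Hessian of f(x,y) = 2*x^2 + 7*y^2 - 1*x - 10*y - 7 is:
H = [[4, 0], [0, 14]]
Trace = 4 + 14 = 18
Determinant = 4*14 - (0)^2 = 56
Discriminant = (18)^2 - 4*56 = 100.0
Eigenvalues: lambda_1 = 4.0, lambda_2 = 14.0
The function is convex.

1


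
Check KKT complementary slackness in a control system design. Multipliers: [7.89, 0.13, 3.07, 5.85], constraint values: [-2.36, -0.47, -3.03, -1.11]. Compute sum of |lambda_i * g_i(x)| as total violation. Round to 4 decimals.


KKT complementary slackness check:
lambda_1 * g_1 = 7.89 * -2.36 = -18.6204
lambda_2 * g_2 = 0.13 * -0.47 = -0.0611
lambda_3 * g_3 = 3.07 * -3.03 = -9.3021
lambda_4 * g_4 = 5.85 * -1.11 = -6.4935
Total violation = 18.6204 + 0.0611 + 9.3021 + 6.4935 = 34.4771
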